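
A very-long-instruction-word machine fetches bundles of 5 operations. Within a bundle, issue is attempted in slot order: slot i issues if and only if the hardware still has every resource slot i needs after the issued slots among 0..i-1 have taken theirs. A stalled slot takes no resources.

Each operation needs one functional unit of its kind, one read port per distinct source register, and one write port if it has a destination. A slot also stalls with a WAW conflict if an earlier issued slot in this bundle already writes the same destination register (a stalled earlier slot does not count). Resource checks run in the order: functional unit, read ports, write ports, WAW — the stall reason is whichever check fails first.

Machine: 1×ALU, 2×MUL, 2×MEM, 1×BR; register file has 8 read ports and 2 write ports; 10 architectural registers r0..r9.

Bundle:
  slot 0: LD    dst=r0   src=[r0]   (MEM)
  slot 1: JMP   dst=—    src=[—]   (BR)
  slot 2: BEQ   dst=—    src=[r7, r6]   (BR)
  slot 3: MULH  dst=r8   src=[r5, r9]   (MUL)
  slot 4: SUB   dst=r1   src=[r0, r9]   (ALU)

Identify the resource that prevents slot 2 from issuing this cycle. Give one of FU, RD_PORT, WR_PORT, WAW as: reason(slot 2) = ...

reason(slot 2) = FU

  0. MEM→r0 ⇒ go  {1A/2Mu/1Ld/1B | 7r 1w}
  1. BR ⇒ go  {1A/2Mu/1Ld/0B | 7r 1w}
  2. BR ⇒ no(FU)  {1A/2Mu/1Ld/0B | 7r 1w}
  3. MUL→r8 ⇒ go  {1A/1Mu/1Ld/0B | 5r 0w}
  4. ALU→r1 ⇒ no(WR_PORT)  {1A/1Mu/1Ld/0B | 5r 0w}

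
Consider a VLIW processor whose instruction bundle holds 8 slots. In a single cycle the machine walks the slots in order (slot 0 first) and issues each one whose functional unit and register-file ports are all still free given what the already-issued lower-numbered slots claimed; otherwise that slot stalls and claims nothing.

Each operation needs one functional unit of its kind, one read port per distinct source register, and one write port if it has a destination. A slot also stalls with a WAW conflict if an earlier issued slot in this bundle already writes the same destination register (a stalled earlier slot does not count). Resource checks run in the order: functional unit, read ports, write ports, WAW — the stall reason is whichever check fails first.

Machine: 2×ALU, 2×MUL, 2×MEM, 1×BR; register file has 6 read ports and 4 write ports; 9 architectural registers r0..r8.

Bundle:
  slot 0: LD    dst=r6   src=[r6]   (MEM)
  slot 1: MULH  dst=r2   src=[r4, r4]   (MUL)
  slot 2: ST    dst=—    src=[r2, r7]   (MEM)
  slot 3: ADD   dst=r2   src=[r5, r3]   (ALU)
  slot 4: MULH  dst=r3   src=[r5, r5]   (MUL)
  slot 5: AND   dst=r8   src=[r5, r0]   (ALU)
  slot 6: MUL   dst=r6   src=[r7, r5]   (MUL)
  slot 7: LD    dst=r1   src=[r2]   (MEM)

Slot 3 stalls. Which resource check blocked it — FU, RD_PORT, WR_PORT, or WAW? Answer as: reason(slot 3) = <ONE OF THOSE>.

  0. MEM→r6 ⇒ go  {2A/2Mu/1Ld/1B | 5r 3w}
  1. MUL→r2 ⇒ go  {2A/1Mu/1Ld/1B | 4r 2w}
  2. MEM ⇒ go  {2A/1Mu/0Ld/1B | 2r 2w}
  3. ALU→r2 ⇒ no(WAW)  {2A/1Mu/0Ld/1B | 2r 2w}
  4. MUL→r3 ⇒ go  {2A/0Mu/0Ld/1B | 1r 1w}
  5. ALU→r8 ⇒ no(RD_PORT)  {2A/0Mu/0Ld/1B | 1r 1w}
  6. MUL→r6 ⇒ no(FU)  {2A/0Mu/0Ld/1B | 1r 1w}
  7. MEM→r1 ⇒ no(FU)  {2A/0Mu/0Ld/1B | 1r 1w}

reason(slot 3) = WAW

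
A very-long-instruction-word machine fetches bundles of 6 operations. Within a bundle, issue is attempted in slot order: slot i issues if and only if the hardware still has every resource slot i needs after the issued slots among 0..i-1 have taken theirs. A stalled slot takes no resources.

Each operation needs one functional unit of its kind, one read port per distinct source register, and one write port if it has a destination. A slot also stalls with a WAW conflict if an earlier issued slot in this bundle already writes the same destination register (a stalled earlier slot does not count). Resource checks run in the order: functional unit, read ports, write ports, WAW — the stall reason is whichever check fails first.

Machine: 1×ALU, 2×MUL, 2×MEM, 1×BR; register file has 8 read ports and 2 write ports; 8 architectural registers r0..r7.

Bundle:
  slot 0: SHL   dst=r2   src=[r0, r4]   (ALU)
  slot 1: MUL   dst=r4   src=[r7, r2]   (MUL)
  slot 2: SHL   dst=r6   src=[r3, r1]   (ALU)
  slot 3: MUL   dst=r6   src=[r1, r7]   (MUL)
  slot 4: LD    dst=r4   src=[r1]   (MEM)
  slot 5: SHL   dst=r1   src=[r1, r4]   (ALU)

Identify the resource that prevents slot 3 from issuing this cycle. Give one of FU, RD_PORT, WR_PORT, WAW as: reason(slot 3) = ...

reason(slot 3) = WR_PORT

#0 ALU src=r0,r4 dispatched  <A:0 Mu:2 Ld:2 B:1 rd:6 wr:1>
#1 MUL src=r7,r2 dispatched  <A:0 Mu:1 Ld:2 B:1 rd:4 wr:0>
#2 ALU src=r3,r1 held:FU  <A:0 Mu:1 Ld:2 B:1 rd:4 wr:0>
#3 MUL src=r1,r7 held:WR_PORT  <A:0 Mu:1 Ld:2 B:1 rd:4 wr:0>
#4 MEM src=r1 held:WR_PORT  <A:0 Mu:1 Ld:2 B:1 rd:4 wr:0>
#5 ALU src=r1,r4 held:FU  <A:0 Mu:1 Ld:2 B:1 rd:4 wr:0>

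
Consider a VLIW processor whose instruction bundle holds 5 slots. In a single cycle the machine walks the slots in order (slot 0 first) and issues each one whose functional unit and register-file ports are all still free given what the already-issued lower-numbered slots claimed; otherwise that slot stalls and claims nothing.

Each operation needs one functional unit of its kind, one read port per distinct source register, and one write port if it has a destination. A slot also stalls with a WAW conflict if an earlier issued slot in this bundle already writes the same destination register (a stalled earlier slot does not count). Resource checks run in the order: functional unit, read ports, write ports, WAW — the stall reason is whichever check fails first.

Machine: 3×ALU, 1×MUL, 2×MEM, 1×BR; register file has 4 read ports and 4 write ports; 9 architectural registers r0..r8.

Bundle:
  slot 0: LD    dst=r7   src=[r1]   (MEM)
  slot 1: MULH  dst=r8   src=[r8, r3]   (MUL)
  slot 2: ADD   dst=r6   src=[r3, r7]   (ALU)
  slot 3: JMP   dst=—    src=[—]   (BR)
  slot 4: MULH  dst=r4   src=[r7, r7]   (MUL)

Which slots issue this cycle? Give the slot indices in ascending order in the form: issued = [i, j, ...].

issued = [0, 1, 3]

  0. MEM→r7 ⇒ go  {3A/1Mu/1Ld/1B | 3r 3w}
  1. MUL→r8 ⇒ go  {3A/0Mu/1Ld/1B | 1r 2w}
  2. ALU→r6 ⇒ no(RD_PORT)  {3A/0Mu/1Ld/1B | 1r 2w}
  3. BR ⇒ go  {3A/0Mu/1Ld/0B | 1r 2w}
  4. MUL→r4 ⇒ no(FU)  {3A/0Mu/1Ld/0B | 1r 2w}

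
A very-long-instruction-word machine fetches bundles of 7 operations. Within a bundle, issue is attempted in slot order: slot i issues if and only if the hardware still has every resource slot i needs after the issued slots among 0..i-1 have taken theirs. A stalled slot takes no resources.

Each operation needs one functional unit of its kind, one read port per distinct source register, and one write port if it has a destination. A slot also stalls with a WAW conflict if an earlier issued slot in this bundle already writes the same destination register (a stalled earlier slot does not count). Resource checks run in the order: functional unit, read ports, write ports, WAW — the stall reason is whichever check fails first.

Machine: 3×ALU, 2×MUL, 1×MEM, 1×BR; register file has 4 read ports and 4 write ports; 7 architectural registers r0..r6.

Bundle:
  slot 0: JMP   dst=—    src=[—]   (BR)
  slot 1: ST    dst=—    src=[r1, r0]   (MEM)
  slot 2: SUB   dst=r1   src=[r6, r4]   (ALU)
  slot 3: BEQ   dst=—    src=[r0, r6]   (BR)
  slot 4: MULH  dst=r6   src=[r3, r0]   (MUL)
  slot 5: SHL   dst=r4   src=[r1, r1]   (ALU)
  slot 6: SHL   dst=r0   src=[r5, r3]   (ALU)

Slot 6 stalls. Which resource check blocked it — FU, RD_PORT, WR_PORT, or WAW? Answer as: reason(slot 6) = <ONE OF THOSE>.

  0. BR ⇒ go  {3A/2Mu/1Ld/0B | 4r 4w}
  1. MEM ⇒ go  {3A/2Mu/0Ld/0B | 2r 4w}
  2. ALU→r1 ⇒ go  {2A/2Mu/0Ld/0B | 0r 3w}
  3. BR ⇒ no(FU)  {2A/2Mu/0Ld/0B | 0r 3w}
  4. MUL→r6 ⇒ no(RD_PORT)  {2A/2Mu/0Ld/0B | 0r 3w}
  5. ALU→r4 ⇒ no(RD_PORT)  {2A/2Mu/0Ld/0B | 0r 3w}
  6. ALU→r0 ⇒ no(RD_PORT)  {2A/2Mu/0Ld/0B | 0r 3w}

reason(slot 6) = RD_PORT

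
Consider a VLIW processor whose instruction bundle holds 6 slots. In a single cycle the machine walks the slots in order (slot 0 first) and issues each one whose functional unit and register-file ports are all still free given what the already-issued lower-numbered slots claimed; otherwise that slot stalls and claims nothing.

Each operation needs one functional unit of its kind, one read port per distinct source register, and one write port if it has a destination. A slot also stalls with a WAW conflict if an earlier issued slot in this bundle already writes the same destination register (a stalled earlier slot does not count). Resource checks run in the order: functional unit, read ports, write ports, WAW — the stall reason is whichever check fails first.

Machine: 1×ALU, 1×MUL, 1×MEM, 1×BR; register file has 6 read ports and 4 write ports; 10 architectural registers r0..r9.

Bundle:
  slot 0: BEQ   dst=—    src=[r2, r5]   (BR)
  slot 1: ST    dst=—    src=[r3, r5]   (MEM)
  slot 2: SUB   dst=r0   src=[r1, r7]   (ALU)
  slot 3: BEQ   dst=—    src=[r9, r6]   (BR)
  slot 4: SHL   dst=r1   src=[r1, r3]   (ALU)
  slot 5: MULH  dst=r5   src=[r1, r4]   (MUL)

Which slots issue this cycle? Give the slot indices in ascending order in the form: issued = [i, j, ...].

slot 0 (BR): ISSUE — free A1,Mu1,Ld1,B0 rp4 wp4
slot 1 (MEM): ISSUE — free A1,Mu1,Ld0,B0 rp2 wp4
slot 2 (ALU): ISSUE — free A0,Mu1,Ld0,B0 rp0 wp3
slot 3 (BR): stall FU — free A0,Mu1,Ld0,B0 rp0 wp3
slot 4 (ALU): stall FU — free A0,Mu1,Ld0,B0 rp0 wp3
slot 5 (MUL): stall RD_PORT — free A0,Mu1,Ld0,B0 rp0 wp3

issued = [0, 1, 2]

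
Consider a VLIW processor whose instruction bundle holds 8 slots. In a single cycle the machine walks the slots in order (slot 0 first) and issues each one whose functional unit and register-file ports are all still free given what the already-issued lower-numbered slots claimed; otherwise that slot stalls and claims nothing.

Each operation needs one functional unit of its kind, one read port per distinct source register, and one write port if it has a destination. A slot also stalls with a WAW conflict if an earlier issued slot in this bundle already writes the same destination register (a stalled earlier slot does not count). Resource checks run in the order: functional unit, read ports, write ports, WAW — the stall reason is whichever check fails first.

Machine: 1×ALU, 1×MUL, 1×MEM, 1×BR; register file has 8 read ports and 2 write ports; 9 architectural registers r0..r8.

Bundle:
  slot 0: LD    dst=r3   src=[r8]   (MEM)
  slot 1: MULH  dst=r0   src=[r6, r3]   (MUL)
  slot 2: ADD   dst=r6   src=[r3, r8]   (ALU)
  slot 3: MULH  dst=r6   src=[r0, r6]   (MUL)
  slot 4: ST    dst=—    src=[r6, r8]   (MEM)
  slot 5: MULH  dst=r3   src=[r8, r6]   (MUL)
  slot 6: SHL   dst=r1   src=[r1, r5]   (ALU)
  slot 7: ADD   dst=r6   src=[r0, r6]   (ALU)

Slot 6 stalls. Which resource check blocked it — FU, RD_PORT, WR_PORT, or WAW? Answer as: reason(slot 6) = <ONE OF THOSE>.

#0 MEM src=r8 dispatched  <A:1 Mu:1 Ld:0 B:1 rd:7 wr:1>
#1 MUL src=r6,r3 dispatched  <A:1 Mu:0 Ld:0 B:1 rd:5 wr:0>
#2 ALU src=r3,r8 held:WR_PORT  <A:1 Mu:0 Ld:0 B:1 rd:5 wr:0>
#3 MUL src=r0,r6 held:FU  <A:1 Mu:0 Ld:0 B:1 rd:5 wr:0>
#4 MEM src=r6,r8 held:FU  <A:1 Mu:0 Ld:0 B:1 rd:5 wr:0>
#5 MUL src=r8,r6 held:FU  <A:1 Mu:0 Ld:0 B:1 rd:5 wr:0>
#6 ALU src=r1,r5 held:WR_PORT  <A:1 Mu:0 Ld:0 B:1 rd:5 wr:0>
#7 ALU src=r0,r6 held:WR_PORT  <A:1 Mu:0 Ld:0 B:1 rd:5 wr:0>

reason(slot 6) = WR_PORT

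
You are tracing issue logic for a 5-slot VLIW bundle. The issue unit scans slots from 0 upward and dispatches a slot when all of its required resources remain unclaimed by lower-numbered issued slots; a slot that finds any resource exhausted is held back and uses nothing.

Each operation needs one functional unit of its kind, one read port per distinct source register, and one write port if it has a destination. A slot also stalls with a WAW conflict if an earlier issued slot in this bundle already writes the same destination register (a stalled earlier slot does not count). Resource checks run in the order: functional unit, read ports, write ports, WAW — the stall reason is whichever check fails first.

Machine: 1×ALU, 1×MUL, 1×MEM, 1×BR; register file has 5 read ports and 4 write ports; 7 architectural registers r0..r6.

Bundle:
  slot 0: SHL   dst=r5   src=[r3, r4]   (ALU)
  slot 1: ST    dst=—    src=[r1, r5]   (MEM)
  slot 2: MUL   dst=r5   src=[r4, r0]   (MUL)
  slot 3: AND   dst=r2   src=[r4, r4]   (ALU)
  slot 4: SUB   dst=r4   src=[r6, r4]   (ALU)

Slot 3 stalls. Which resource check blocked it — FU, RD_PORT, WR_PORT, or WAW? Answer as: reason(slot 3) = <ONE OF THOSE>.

slot 0 (ALU): ISSUE — free A0,Mu1,Ld1,B1 rp3 wp3
slot 1 (MEM): ISSUE — free A0,Mu1,Ld0,B1 rp1 wp3
slot 2 (MUL): stall RD_PORT — free A0,Mu1,Ld0,B1 rp1 wp3
slot 3 (ALU): stall FU — free A0,Mu1,Ld0,B1 rp1 wp3
slot 4 (ALU): stall FU — free A0,Mu1,Ld0,B1 rp1 wp3

reason(slot 3) = FU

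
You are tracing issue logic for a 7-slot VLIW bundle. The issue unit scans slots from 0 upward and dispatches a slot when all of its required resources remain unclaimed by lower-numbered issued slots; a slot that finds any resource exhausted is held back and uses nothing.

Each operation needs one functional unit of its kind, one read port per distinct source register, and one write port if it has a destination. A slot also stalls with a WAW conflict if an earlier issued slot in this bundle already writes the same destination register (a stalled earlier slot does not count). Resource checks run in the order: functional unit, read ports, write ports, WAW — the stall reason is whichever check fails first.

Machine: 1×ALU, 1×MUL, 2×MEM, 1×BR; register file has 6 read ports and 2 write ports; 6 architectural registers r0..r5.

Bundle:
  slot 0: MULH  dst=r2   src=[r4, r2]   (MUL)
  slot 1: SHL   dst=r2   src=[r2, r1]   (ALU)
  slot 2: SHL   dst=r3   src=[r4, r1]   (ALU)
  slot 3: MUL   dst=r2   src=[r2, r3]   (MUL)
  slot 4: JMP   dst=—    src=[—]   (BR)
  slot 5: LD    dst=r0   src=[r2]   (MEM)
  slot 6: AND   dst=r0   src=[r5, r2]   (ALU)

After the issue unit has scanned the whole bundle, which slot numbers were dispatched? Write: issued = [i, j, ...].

issued = [0, 2, 4]

[0] MUL needs rd=2 wr=1: ok; after: ALU=1 MUL=0 MEM=2 BR=1, R=4, W=1
[1] ALU needs rd=2 wr=1: WAW; after: ALU=1 MUL=0 MEM=2 BR=1, R=4, W=1
[2] ALU needs rd=2 wr=1: ok; after: ALU=0 MUL=0 MEM=2 BR=1, R=2, W=0
[3] MUL needs rd=2 wr=1: FU; after: ALU=0 MUL=0 MEM=2 BR=1, R=2, W=0
[4] BR needs rd=0 wr=0: ok; after: ALU=0 MUL=0 MEM=2 BR=0, R=2, W=0
[5] MEM needs rd=1 wr=1: WR_PORT; after: ALU=0 MUL=0 MEM=2 BR=0, R=2, W=0
[6] ALU needs rd=2 wr=1: FU; after: ALU=0 MUL=0 MEM=2 BR=0, R=2, W=0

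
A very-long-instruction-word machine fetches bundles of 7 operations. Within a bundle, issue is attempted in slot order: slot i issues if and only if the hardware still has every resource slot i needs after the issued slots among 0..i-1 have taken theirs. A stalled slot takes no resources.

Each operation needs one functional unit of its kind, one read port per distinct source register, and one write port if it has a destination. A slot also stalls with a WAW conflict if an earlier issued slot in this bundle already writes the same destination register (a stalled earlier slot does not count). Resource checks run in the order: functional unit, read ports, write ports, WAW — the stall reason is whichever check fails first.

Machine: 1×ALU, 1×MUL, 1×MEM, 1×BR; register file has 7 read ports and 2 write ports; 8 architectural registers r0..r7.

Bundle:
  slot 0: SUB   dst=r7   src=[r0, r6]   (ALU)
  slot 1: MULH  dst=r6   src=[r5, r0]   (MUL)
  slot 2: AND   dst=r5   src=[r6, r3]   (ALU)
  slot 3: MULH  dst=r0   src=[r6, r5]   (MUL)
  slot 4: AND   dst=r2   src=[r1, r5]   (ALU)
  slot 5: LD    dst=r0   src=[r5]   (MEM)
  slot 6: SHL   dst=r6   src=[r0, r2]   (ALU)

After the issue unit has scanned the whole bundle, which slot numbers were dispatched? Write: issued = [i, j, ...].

(0) want 1×ALU +2rd +1wr — yes → AL0|MU1|ME1|BR1|rd5|wr1
(1) want 1×MUL +2rd +1wr — yes → AL0|MU0|ME1|BR1|rd3|wr0
(2) want 1×ALU +2rd +1wr — FU → AL0|MU0|ME1|BR1|rd3|wr0
(3) want 1×MUL +2rd +1wr — FU → AL0|MU0|ME1|BR1|rd3|wr0
(4) want 1×ALU +2rd +1wr — FU → AL0|MU0|ME1|BR1|rd3|wr0
(5) want 1×MEM +1rd +1wr — WR_PORT → AL0|MU0|ME1|BR1|rd3|wr0
(6) want 1×ALU +2rd +1wr — FU → AL0|MU0|ME1|BR1|rd3|wr0

issued = [0, 1]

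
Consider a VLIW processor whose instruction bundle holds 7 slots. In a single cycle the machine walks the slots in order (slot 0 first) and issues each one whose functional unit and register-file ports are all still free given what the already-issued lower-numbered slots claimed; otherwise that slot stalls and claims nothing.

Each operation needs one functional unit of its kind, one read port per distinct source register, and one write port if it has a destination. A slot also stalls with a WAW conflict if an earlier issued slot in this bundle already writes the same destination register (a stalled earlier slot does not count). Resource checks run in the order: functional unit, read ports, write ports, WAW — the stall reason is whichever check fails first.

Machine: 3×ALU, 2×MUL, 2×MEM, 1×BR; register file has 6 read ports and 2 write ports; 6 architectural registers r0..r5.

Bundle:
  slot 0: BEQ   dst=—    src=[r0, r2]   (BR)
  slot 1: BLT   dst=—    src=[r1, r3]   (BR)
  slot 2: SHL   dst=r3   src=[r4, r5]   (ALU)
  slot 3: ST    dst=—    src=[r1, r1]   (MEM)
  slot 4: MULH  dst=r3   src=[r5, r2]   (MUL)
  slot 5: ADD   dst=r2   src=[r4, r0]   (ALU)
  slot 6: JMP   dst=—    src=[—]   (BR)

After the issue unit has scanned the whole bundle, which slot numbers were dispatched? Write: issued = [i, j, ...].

(0) want 1×BR +2rd +0wr — yes → AL3|MU2|ME2|BR0|rd4|wr2
(1) want 1×BR +2rd +0wr — FU → AL3|MU2|ME2|BR0|rd4|wr2
(2) want 1×ALU +2rd +1wr — yes → AL2|MU2|ME2|BR0|rd2|wr1
(3) want 1×MEM +1rd +0wr — yes → AL2|MU2|ME1|BR0|rd1|wr1
(4) want 1×MUL +2rd +1wr — RD_PORT → AL2|MU2|ME1|BR0|rd1|wr1
(5) want 1×ALU +2rd +1wr — RD_PORT → AL2|MU2|ME1|BR0|rd1|wr1
(6) want 1×BR +0rd +0wr — FU → AL2|MU2|ME1|BR0|rd1|wr1

issued = [0, 2, 3]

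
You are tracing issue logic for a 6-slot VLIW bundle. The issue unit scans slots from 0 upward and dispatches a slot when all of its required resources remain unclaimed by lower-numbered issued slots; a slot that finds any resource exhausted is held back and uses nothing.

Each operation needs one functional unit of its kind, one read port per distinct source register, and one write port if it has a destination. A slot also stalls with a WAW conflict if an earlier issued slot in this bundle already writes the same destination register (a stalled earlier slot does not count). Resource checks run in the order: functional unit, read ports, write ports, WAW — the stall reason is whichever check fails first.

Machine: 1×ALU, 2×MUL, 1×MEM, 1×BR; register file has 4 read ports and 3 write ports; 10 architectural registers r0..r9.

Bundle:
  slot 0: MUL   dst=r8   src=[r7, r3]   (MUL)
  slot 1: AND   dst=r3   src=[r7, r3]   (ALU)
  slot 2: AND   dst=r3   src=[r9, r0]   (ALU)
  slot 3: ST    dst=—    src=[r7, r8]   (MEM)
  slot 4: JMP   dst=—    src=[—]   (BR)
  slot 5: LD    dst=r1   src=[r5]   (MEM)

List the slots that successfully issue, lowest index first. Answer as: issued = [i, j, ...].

issued = [0, 1, 4]

(0) want 1×MUL +2rd +1wr — yes → AL1|MU1|ME1|BR1|rd2|wr2
(1) want 1×ALU +2rd +1wr — yes → AL0|MU1|ME1|BR1|rd0|wr1
(2) want 1×ALU +2rd +1wr — FU → AL0|MU1|ME1|BR1|rd0|wr1
(3) want 1×MEM +2rd +0wr — RD_PORT → AL0|MU1|ME1|BR1|rd0|wr1
(4) want 1×BR +0rd +0wr — yes → AL0|MU1|ME1|BR0|rd0|wr1
(5) want 1×MEM +1rd +1wr — RD_PORT → AL0|MU1|ME1|BR0|rd0|wr1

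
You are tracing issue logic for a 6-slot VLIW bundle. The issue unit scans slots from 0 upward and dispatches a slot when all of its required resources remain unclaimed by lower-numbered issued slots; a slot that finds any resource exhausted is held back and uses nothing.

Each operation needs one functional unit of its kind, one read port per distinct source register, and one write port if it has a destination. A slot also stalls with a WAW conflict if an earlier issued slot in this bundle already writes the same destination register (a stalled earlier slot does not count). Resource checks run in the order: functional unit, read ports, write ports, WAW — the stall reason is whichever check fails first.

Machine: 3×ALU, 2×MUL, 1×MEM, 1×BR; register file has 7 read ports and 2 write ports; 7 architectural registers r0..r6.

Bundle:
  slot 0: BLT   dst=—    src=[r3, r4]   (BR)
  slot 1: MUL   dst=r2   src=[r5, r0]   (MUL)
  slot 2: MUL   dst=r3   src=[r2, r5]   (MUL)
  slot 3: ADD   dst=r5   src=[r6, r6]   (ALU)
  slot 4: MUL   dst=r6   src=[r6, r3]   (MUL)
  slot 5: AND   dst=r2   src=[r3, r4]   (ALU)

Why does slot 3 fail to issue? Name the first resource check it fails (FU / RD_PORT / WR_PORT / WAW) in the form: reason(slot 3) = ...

reason(slot 3) = WR_PORT

[0] BR needs rd=2 wr=0: ok; after: ALU=3 MUL=2 MEM=1 BR=0, R=5, W=2
[1] MUL needs rd=2 wr=1: ok; after: ALU=3 MUL=1 MEM=1 BR=0, R=3, W=1
[2] MUL needs rd=2 wr=1: ok; after: ALU=3 MUL=0 MEM=1 BR=0, R=1, W=0
[3] ALU needs rd=1 wr=1: WR_PORT; after: ALU=3 MUL=0 MEM=1 BR=0, R=1, W=0
[4] MUL needs rd=2 wr=1: FU; after: ALU=3 MUL=0 MEM=1 BR=0, R=1, W=0
[5] ALU needs rd=2 wr=1: RD_PORT; after: ALU=3 MUL=0 MEM=1 BR=0, R=1, W=0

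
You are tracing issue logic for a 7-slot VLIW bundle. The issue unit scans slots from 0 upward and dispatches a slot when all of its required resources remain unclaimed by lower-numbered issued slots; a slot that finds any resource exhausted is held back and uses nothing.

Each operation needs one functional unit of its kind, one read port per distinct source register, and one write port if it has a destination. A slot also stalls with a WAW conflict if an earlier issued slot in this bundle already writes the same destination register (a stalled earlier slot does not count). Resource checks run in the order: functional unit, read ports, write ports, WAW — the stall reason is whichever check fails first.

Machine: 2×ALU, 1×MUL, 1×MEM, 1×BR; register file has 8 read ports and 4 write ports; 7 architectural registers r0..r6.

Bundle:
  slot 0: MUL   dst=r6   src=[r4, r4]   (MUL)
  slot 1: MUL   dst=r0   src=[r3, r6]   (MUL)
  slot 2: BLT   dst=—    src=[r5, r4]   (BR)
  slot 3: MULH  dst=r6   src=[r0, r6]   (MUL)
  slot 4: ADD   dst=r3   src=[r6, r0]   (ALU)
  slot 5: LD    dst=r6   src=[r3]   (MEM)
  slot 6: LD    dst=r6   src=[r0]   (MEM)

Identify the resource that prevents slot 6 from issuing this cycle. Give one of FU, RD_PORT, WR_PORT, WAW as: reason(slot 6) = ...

  0. MUL→r6 ⇒ go  {2A/0Mu/1Ld/1B | 7r 3w}
  1. MUL→r0 ⇒ no(FU)  {2A/0Mu/1Ld/1B | 7r 3w}
  2. BR ⇒ go  {2A/0Mu/1Ld/0B | 5r 3w}
  3. MUL→r6 ⇒ no(FU)  {2A/0Mu/1Ld/0B | 5r 3w}
  4. ALU→r3 ⇒ go  {1A/0Mu/1Ld/0B | 3r 2w}
  5. MEM→r6 ⇒ no(WAW)  {1A/0Mu/1Ld/0B | 3r 2w}
  6. MEM→r6 ⇒ no(WAW)  {1A/0Mu/1Ld/0B | 3r 2w}

reason(slot 6) = WAW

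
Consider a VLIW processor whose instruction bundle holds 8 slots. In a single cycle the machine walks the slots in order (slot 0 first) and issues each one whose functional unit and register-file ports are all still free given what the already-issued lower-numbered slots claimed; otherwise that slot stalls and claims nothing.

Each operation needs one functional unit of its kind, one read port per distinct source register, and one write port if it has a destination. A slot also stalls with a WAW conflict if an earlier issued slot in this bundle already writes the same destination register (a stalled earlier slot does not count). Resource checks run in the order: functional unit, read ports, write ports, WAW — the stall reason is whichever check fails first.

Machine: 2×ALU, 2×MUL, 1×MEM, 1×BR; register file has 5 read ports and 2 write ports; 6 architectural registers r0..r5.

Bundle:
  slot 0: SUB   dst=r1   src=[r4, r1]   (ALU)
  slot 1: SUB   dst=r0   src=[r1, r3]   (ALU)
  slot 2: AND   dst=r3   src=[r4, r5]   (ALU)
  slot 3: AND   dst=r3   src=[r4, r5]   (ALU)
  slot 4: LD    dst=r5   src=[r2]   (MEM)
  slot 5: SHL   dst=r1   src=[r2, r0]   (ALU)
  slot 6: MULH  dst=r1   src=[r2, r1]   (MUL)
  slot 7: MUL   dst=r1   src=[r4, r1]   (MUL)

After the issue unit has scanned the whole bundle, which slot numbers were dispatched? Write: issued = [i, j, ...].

#0 ALU src=r4,r1 dispatched  <A:1 Mu:2 Ld:1 B:1 rd:3 wr:1>
#1 ALU src=r1,r3 dispatched  <A:0 Mu:2 Ld:1 B:1 rd:1 wr:0>
#2 ALU src=r4,r5 held:FU  <A:0 Mu:2 Ld:1 B:1 rd:1 wr:0>
#3 ALU src=r4,r5 held:FU  <A:0 Mu:2 Ld:1 B:1 rd:1 wr:0>
#4 MEM src=r2 held:WR_PORT  <A:0 Mu:2 Ld:1 B:1 rd:1 wr:0>
#5 ALU src=r2,r0 held:FU  <A:0 Mu:2 Ld:1 B:1 rd:1 wr:0>
#6 MUL src=r2,r1 held:RD_PORT  <A:0 Mu:2 Ld:1 B:1 rd:1 wr:0>
#7 MUL src=r4,r1 held:RD_PORT  <A:0 Mu:2 Ld:1 B:1 rd:1 wr:0>

issued = [0, 1]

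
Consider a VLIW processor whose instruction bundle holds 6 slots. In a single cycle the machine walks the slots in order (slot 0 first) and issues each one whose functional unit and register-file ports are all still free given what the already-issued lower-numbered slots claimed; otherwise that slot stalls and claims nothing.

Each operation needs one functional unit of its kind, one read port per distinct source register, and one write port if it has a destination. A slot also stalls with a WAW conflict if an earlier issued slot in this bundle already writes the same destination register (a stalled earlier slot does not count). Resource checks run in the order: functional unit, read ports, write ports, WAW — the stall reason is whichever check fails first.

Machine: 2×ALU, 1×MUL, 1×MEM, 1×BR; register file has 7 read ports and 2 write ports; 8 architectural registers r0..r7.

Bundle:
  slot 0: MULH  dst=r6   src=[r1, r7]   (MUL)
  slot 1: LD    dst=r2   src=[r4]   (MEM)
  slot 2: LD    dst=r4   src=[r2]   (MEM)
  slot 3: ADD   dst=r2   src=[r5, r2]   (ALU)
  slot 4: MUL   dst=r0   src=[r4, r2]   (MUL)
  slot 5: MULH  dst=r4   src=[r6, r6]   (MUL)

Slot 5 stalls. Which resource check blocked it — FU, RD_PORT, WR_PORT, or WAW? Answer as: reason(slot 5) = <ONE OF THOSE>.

slot 0 (MUL): ISSUE — free A2,Mu0,Ld1,B1 rp5 wp1
slot 1 (MEM): ISSUE — free A2,Mu0,Ld0,B1 rp4 wp0
slot 2 (MEM): stall FU — free A2,Mu0,Ld0,B1 rp4 wp0
slot 3 (ALU): stall WR_PORT — free A2,Mu0,Ld0,B1 rp4 wp0
slot 4 (MUL): stall FU — free A2,Mu0,Ld0,B1 rp4 wp0
slot 5 (MUL): stall FU — free A2,Mu0,Ld0,B1 rp4 wp0

reason(slot 5) = FU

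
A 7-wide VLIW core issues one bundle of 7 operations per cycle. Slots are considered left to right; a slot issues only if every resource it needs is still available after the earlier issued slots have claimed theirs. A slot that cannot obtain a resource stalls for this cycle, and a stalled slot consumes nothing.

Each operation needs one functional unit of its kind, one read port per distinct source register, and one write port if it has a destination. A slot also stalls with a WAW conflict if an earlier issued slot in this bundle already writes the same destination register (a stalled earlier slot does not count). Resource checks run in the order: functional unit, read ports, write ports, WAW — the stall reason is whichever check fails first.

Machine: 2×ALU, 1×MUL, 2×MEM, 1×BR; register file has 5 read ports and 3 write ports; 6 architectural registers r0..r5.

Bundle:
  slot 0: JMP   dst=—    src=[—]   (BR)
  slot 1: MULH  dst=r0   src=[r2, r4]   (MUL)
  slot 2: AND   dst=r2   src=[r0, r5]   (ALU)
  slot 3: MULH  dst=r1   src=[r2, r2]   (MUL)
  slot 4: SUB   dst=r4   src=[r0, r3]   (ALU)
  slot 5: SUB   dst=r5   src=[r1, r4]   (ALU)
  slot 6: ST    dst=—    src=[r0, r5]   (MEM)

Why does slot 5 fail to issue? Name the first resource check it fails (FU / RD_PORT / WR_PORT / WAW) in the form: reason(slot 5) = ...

reason(slot 5) = RD_PORT

[0] BR needs rd=0 wr=0: ok; after: ALU=2 MUL=1 MEM=2 BR=0, R=5, W=3
[1] MUL needs rd=2 wr=1: ok; after: ALU=2 MUL=0 MEM=2 BR=0, R=3, W=2
[2] ALU needs rd=2 wr=1: ok; after: ALU=1 MUL=0 MEM=2 BR=0, R=1, W=1
[3] MUL needs rd=1 wr=1: FU; after: ALU=1 MUL=0 MEM=2 BR=0, R=1, W=1
[4] ALU needs rd=2 wr=1: RD_PORT; after: ALU=1 MUL=0 MEM=2 BR=0, R=1, W=1
[5] ALU needs rd=2 wr=1: RD_PORT; after: ALU=1 MUL=0 MEM=2 BR=0, R=1, W=1
[6] MEM needs rd=2 wr=0: RD_PORT; after: ALU=1 MUL=0 MEM=2 BR=0, R=1, W=1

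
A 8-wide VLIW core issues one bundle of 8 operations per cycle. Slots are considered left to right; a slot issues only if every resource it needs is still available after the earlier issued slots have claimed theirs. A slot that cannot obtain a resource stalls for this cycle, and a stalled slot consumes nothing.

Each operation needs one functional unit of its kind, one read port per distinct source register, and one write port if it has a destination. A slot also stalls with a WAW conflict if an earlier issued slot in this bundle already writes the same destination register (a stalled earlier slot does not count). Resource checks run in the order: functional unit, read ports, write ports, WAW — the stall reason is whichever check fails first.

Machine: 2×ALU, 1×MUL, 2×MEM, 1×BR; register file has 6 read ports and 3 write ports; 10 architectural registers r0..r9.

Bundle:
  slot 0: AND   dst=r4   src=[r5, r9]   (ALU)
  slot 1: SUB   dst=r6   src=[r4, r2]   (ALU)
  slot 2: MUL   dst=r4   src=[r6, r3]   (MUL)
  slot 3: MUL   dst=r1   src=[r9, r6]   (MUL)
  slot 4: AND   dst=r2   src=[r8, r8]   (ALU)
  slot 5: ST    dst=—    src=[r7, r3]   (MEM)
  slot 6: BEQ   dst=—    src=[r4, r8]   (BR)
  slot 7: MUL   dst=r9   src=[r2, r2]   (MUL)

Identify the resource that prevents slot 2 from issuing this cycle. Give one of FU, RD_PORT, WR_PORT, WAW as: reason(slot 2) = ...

[0] ALU needs rd=2 wr=1: ok; after: ALU=1 MUL=1 MEM=2 BR=1, R=4, W=2
[1] ALU needs rd=2 wr=1: ok; after: ALU=0 MUL=1 MEM=2 BR=1, R=2, W=1
[2] MUL needs rd=2 wr=1: WAW; after: ALU=0 MUL=1 MEM=2 BR=1, R=2, W=1
[3] MUL needs rd=2 wr=1: ok; after: ALU=0 MUL=0 MEM=2 BR=1, R=0, W=0
[4] ALU needs rd=1 wr=1: FU; after: ALU=0 MUL=0 MEM=2 BR=1, R=0, W=0
[5] MEM needs rd=2 wr=0: RD_PORT; after: ALU=0 MUL=0 MEM=2 BR=1, R=0, W=0
[6] BR needs rd=2 wr=0: RD_PORT; after: ALU=0 MUL=0 MEM=2 BR=1, R=0, W=0
[7] MUL needs rd=1 wr=1: FU; after: ALU=0 MUL=0 MEM=2 BR=1, R=0, W=0

reason(slot 2) = WAW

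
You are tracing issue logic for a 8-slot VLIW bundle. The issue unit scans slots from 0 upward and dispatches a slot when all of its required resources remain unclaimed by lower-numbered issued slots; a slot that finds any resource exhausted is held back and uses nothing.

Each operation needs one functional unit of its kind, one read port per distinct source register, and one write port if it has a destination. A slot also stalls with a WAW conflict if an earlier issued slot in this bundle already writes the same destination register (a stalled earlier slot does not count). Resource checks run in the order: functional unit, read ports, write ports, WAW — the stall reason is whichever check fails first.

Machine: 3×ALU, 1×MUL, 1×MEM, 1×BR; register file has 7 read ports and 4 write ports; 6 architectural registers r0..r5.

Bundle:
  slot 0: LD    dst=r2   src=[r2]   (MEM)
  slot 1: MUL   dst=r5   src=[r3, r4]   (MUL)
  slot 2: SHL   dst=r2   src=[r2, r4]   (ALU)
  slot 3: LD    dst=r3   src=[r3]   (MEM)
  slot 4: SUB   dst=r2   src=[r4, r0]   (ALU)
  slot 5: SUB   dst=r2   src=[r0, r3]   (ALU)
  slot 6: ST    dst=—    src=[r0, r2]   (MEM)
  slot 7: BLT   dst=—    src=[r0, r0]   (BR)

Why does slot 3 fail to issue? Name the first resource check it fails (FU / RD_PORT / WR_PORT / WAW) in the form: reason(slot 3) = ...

(0) want 1×MEM +1rd +1wr — yes → AL3|MU1|ME0|BR1|rd6|wr3
(1) want 1×MUL +2rd +1wr — yes → AL3|MU0|ME0|BR1|rd4|wr2
(2) want 1×ALU +2rd +1wr — WAW → AL3|MU0|ME0|BR1|rd4|wr2
(3) want 1×MEM +1rd +1wr — FU → AL3|MU0|ME0|BR1|rd4|wr2
(4) want 1×ALU +2rd +1wr — WAW → AL3|MU0|ME0|BR1|rd4|wr2
(5) want 1×ALU +2rd +1wr — WAW → AL3|MU0|ME0|BR1|rd4|wr2
(6) want 1×MEM +2rd +0wr — FU → AL3|MU0|ME0|BR1|rd4|wr2
(7) want 1×BR +1rd +0wr — yes → AL3|MU0|ME0|BR0|rd3|wr2

reason(slot 3) = FU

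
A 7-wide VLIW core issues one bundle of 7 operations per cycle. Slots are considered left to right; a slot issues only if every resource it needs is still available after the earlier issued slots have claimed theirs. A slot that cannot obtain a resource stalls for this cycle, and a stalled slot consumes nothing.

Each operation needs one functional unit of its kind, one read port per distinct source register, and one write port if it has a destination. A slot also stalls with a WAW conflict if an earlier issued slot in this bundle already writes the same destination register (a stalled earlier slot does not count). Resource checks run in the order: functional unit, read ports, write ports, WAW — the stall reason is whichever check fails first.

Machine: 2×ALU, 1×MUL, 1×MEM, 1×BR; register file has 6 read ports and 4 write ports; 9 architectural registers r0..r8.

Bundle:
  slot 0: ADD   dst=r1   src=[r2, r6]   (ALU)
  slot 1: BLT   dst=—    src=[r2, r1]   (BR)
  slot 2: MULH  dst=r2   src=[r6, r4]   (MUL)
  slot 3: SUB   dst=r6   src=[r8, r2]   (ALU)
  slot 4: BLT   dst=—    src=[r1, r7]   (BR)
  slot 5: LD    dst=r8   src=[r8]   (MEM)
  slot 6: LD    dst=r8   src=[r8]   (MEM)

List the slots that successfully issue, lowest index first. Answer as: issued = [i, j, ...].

  0. ALU→r1 ⇒ go  {1A/1Mu/1Ld/1B | 4r 3w}
  1. BR ⇒ go  {1A/1Mu/1Ld/0B | 2r 3w}
  2. MUL→r2 ⇒ go  {1A/0Mu/1Ld/0B | 0r 2w}
  3. ALU→r6 ⇒ no(RD_PORT)  {1A/0Mu/1Ld/0B | 0r 2w}
  4. BR ⇒ no(FU)  {1A/0Mu/1Ld/0B | 0r 2w}
  5. MEM→r8 ⇒ no(RD_PORT)  {1A/0Mu/1Ld/0B | 0r 2w}
  6. MEM→r8 ⇒ no(RD_PORT)  {1A/0Mu/1Ld/0B | 0r 2w}

issued = [0, 1, 2]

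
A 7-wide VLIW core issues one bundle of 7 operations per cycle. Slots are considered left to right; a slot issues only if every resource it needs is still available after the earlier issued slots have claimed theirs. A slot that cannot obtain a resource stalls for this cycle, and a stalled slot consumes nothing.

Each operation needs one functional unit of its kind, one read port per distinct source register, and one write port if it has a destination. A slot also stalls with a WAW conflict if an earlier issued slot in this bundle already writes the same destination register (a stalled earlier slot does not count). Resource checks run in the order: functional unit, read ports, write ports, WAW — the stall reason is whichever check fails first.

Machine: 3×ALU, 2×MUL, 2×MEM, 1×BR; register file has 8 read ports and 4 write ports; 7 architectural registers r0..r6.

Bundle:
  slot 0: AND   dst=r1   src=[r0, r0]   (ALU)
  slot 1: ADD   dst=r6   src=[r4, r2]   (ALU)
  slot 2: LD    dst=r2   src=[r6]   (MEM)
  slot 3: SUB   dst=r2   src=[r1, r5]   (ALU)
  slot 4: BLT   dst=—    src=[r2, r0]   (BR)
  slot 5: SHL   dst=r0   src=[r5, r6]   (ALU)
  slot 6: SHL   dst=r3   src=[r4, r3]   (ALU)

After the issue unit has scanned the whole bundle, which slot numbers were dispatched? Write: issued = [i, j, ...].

  0. ALU→r1 ⇒ go  {2A/2Mu/2Ld/1B | 7r 3w}
  1. ALU→r6 ⇒ go  {1A/2Mu/2Ld/1B | 5r 2w}
  2. MEM→r2 ⇒ go  {1A/2Mu/1Ld/1B | 4r 1w}
  3. ALU→r2 ⇒ no(WAW)  {1A/2Mu/1Ld/1B | 4r 1w}
  4. BR ⇒ go  {1A/2Mu/1Ld/0B | 2r 1w}
  5. ALU→r0 ⇒ go  {0A/2Mu/1Ld/0B | 0r 0w}
  6. ALU→r3 ⇒ no(FU)  {0A/2Mu/1Ld/0B | 0r 0w}

issued = [0, 1, 2, 4, 5]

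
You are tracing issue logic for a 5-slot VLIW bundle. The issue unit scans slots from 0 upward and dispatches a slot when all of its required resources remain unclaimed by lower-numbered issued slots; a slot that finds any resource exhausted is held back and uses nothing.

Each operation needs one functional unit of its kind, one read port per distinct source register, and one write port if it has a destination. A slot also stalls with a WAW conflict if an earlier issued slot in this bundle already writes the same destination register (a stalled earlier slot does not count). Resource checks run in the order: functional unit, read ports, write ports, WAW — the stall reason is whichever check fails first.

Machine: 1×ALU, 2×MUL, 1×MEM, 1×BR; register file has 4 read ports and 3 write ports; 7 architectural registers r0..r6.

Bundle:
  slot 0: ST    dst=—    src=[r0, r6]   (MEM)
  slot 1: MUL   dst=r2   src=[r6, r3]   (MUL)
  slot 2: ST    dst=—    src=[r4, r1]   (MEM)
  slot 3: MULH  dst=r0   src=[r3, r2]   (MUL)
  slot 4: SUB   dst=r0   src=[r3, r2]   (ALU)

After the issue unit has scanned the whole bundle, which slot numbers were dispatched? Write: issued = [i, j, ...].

issued = [0, 1]

slot 0 (MEM): ISSUE — free A1,Mu2,Ld0,B1 rp2 wp3
slot 1 (MUL): ISSUE — free A1,Mu1,Ld0,B1 rp0 wp2
slot 2 (MEM): stall FU — free A1,Mu1,Ld0,B1 rp0 wp2
slot 3 (MUL): stall RD_PORT — free A1,Mu1,Ld0,B1 rp0 wp2
slot 4 (ALU): stall RD_PORT — free A1,Mu1,Ld0,B1 rp0 wp2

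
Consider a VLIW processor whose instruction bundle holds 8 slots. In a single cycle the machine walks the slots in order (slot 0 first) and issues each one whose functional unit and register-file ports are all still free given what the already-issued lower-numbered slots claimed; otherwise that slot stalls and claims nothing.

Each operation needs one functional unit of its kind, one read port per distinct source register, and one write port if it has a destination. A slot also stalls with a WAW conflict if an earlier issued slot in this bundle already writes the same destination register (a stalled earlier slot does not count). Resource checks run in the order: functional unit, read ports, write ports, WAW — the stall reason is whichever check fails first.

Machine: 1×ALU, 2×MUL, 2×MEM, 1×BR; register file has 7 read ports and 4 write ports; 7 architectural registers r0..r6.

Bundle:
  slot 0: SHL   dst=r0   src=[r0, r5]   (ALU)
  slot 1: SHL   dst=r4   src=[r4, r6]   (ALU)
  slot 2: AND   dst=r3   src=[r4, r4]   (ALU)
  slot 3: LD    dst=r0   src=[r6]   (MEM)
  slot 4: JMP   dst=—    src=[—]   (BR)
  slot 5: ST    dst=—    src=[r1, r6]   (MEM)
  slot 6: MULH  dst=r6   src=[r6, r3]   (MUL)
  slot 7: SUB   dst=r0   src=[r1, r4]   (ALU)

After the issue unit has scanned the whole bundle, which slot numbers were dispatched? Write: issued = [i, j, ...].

issued = [0, 4, 5, 6]

slot 0 (ALU): ISSUE — free A0,Mu2,Ld2,B1 rp5 wp3
slot 1 (ALU): stall FU — free A0,Mu2,Ld2,B1 rp5 wp3
slot 2 (ALU): stall FU — free A0,Mu2,Ld2,B1 rp5 wp3
slot 3 (MEM): stall WAW — free A0,Mu2,Ld2,B1 rp5 wp3
slot 4 (BR): ISSUE — free A0,Mu2,Ld2,B0 rp5 wp3
slot 5 (MEM): ISSUE — free A0,Mu2,Ld1,B0 rp3 wp3
slot 6 (MUL): ISSUE — free A0,Mu1,Ld1,B0 rp1 wp2
slot 7 (ALU): stall FU — free A0,Mu1,Ld1,B0 rp1 wp2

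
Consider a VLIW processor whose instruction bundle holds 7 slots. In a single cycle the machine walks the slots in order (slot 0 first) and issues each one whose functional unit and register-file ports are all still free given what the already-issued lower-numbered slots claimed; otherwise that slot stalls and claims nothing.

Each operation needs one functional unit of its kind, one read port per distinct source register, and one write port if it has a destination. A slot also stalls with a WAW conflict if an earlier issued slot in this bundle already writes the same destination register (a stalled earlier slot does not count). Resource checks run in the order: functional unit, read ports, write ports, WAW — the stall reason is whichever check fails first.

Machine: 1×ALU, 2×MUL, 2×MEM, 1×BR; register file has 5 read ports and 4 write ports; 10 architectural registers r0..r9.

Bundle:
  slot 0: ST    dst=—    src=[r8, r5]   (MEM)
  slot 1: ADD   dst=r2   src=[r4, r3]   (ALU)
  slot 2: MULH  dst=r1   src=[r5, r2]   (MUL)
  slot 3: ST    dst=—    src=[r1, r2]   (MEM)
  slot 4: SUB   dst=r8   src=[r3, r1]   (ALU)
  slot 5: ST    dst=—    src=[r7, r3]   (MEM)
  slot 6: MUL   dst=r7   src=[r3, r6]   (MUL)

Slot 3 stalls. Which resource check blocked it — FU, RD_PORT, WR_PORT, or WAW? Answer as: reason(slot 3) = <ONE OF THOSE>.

reason(slot 3) = RD_PORT

slot 0 (MEM): ISSUE — free A1,Mu2,Ld1,B1 rp3 wp4
slot 1 (ALU): ISSUE — free A0,Mu2,Ld1,B1 rp1 wp3
slot 2 (MUL): stall RD_PORT — free A0,Mu2,Ld1,B1 rp1 wp3
slot 3 (MEM): stall RD_PORT — free A0,Mu2,Ld1,B1 rp1 wp3
slot 4 (ALU): stall FU — free A0,Mu2,Ld1,B1 rp1 wp3
slot 5 (MEM): stall RD_PORT — free A0,Mu2,Ld1,B1 rp1 wp3
slot 6 (MUL): stall RD_PORT — free A0,Mu2,Ld1,B1 rp1 wp3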